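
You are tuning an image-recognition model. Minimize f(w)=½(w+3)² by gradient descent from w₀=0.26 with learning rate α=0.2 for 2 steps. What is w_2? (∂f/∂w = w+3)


step 1: grad = 0.26+3 = 3.26; w = 0.26 - 0.2·(3.26) = -0.392
step 2: grad = -0.392+3 = 2.608; w = -0.392 - 0.2·(2.608) = -0.9136

-0.9136


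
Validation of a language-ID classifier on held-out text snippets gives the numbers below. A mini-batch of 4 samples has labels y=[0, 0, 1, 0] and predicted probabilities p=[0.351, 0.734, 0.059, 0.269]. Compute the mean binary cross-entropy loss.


L[0] = -ln(1-0.351) = -ln(0.649) = 0.4323
L[1] = -ln(1-0.734) = -ln(0.266) = 1.3243
L[2] = -ln(0.059) = 2.8302
L[3] = -ln(1-0.269) = -ln(0.731) = 0.3133
mean = (0.4323 + 1.3243 + 2.8302 + 0.3133)/4 = 1.225

1.225


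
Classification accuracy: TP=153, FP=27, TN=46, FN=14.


Accuracy = (TP+TN)/(TP+TN+FP+FN)
= (153+46)/(240)
= 199/240 = 82.92%

82.92%


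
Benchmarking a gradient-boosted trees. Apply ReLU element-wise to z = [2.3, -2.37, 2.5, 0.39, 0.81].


ReLU(2.3) = max(0, 2.3) = 2.3
ReLU(-2.37) = max(0, -2.37) = 0.0
ReLU(2.5) = max(0, 2.5) = 2.5
ReLU(0.39) = max(0, 0.39) = 0.39
ReLU(0.81) = max(0, 0.81) = 0.81
result = [2.3, 0.0, 2.5, 0.39, 0.81]

[2.3, 0.0, 2.5, 0.39, 0.81]


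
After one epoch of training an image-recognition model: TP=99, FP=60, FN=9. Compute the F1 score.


Precision = 99/159 = 0.6226
Recall = 99/108 = 0.9167
F1 = 2·P·R/(P+R) = 2·TP/(2·TP+FP+FN) = 198/(198+60+9) = 198/267 = 0.7416

0.7416


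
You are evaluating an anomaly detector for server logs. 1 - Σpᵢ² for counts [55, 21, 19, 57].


Probabilities: [55/152, 21/152, 19/152, 57/152] ≈ [0.3618, 0.1382, 0.125, 0.375]
Σpᵢ² = (3025 + 441 + 361 + 3249)/152² = 7076/23104
Gini = 1 - Σpᵢ² = 1 - 7076/23104 = 0.6937

0.6937


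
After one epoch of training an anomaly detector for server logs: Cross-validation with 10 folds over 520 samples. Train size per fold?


Fold size = 520/10 = 52
Training per fold = 520 - 52 = 468

468


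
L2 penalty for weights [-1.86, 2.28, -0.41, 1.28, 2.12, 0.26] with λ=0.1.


‖w‖₂² = (-1.86)² + (2.28)² + (-0.41)² + (1.28)² + (2.12)² + (0.26)²
     = 3.4596 + 5.1984 + 0.1681 + 1.6384 + 4.4944 + 0.0676
     = 15.0265
λ·‖w‖₂² = 0.1·15.0265 = 1.50265

1.50265


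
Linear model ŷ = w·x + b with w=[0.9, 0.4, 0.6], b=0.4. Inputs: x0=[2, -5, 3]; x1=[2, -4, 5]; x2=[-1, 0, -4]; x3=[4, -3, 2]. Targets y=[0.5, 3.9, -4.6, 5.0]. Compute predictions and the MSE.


ŷ0 = (0.9)·(2) + (0.4)·(-5) + (0.6)·(3) + 0.4 = 2.0
ŷ1 = (0.9)·(2) + (0.4)·(-4) + (0.6)·(5) + 0.4 = 3.6
ŷ2 = (0.9)·(-1) + (0.4)·(0) + (0.6)·(-4) + 0.4 = -2.9
ŷ3 = (0.9)·(4) + (0.4)·(-3) + (0.6)·(2) + 0.4 = 4.0
errors² = [2.25, 0.09, 2.89, 1.0]
MSE = 6.2300/4 = 1.5575

1.5575


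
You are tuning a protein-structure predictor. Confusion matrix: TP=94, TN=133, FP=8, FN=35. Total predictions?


Total = TP + TN + FP + FN
= 94 + 133 + 8 + 35
= 270
(Predicted positive: 102, predicted negative: 168)

270


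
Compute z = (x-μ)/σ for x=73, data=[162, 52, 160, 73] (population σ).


μ = 111.75, σ = 49.8115
z = (73 - 111.75)/49.8115 = -0.7779

-0.7779


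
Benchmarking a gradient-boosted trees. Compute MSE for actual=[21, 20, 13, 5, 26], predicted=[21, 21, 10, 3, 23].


Squared errors: (21-21)²=0, (20-21)²=1, (13-10)²=9, (5-3)²=4, (26-23)²=9
Sum = 23
MSE = 23/5 = 23/5

23/5


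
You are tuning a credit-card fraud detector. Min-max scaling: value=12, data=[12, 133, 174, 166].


min=12, max=174
(12-12)/(174-12) = 0/162 = 0.0

0.0


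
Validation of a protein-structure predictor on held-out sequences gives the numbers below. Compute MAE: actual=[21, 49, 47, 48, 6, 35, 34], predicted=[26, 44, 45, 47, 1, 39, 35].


Absolute errors: |21-26|=5, |49-44|=5, |47-45|=2, |48-47|=1, |6-1|=5, |35-39|=4, |34-35|=1
Sum = 23
MAE = 23/7 = 23/7

23/7


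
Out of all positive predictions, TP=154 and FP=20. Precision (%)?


Precision = TP/(TP+FP)
= 154/(154+20)
= 154/174 = 88.51%

88.51%


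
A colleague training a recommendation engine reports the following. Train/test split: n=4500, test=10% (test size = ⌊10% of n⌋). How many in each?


Test = ⌊4500·10/100⌋ = 450
Train = 4500 - 450 = 4050

Train: 4050, Test: 450


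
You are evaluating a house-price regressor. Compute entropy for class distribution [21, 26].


Probabilities: [21/47, 26/47] ≈ [0.4468, 0.5532]
H = -((21/47)·log₂(21/47) + (26/47)·log₂(26/47))
  = 0.9918 bits

0.9918 bits


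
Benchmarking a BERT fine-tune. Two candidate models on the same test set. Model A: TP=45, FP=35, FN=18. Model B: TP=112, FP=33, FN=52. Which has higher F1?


Model A: P=45/80=0.5625, R=45/63=0.7143, F1=2PR/(P+R)=2TP/(2TP+FP+FN)=90/143=0.6294
Model B: P=112/145=0.7724, R=112/164=0.6829, F1=2PR/(P+R)=2TP/(2TP+FP+FN)=224/309=0.7249
0.6294 < 0.7249 → Model B

Model B


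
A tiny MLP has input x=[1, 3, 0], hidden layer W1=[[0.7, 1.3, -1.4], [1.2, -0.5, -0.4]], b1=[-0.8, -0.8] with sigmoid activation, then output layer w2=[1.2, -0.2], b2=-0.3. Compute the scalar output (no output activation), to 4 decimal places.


z1[0] = (0.7)·(1) + (1.3)·(3) + (-1.4)·(0) - 0.8 = 3.8
z1[1] = (1.2)·(1) + (-0.5)·(3) + (-0.4)·(0) - 0.8 = -1.1
h = sigmoid(z1) = [0.9781, 0.2497]
output = (1.2)·(0.9781) + (-0.2)·(0.2497) - 0.3 = 0.8238

0.8238


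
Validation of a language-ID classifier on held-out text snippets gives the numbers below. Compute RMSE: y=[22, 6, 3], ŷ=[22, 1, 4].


MSE = 26/3 = 8.6667
RMSE = √(26/3) = 2.9439

2.9439


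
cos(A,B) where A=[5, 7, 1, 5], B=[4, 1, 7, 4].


A·B = 5·4 + 7·1 + 1·7 + 5·4 = 54
‖A‖ = √100 = 10, ‖B‖ = √82 = 9.0554
cos = 54/(√100·√82) = 54/√8200 = 0.5963

0.5963


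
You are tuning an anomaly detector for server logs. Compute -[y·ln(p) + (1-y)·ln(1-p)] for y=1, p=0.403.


BCE = -[y·ln(p) + (1-y)·ln(1-p)]
= -1·ln(0.403) - 0
= -ln(0.403) = 0.9088

0.9088


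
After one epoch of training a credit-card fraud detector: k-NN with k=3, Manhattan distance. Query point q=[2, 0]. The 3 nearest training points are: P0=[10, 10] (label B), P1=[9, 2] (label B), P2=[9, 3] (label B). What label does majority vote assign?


d(q,P0) = 18  (label B)
d(q,P1) = 9  (label B)
d(q,P2) = 10  (label B)
Votes: A=0, B=3
Majority → B

B


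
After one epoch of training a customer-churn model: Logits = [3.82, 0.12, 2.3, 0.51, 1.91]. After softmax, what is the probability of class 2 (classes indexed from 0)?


Exponentials: e^3.82=45.6042, e^0.12=1.1275, e^2.3=9.9742, e^0.51=1.6653, e^1.91=6.7531
Sum = 65.1243
Softmax = [0.7003, 0.0173, 0.1532, 0.0256, 0.1037]
p[2] = 9.9742/65.1243 = 0.1532

0.1532


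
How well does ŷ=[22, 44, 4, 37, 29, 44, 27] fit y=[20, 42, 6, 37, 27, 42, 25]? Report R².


ȳ = 28.4286
SS_res = Σ(y-ŷ)² = 24
SS_tot = Σ(y-ȳ)² = 1029.71
R² = 1 - SS_res/SS_tot = 1 - 0.0233 = 0.9767

0.9767


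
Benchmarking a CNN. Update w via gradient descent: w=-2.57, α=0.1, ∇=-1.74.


w_new = w - α·∇
= -2.57 - 0.1·-1.74
= -2.57 + 0.174
= -2.396

-2.396


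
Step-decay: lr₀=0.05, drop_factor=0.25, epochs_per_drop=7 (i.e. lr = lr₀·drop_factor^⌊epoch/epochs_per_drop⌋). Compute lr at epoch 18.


n_drops = ⌊18/7⌋ = 2
lr = 0.05·0.25^2 = 0.05·0.0625 = 0.003125

0.003125


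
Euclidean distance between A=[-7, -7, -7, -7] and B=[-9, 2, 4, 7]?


d = √((-7+ 9)² + (-7-2)² + (-7-4)² + (-7-7)²)
  = √(4 + 81 + 121 + 196)
  = √402 = 20.0499

20.0499


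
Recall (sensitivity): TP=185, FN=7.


Recall = TP/(TP+FN)
= 185/(185+7)
= 185/192 = 96.35%

96.35%


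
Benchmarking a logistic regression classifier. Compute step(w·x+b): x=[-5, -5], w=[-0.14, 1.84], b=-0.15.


z = (-5)·(-0.14) + (-5)·(1.84) - 0.15
  = -8.65
step(z) = 0 (z<0)

0


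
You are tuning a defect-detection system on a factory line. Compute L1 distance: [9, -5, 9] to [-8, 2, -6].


d = |9+ 8| + |-5-2| + |9+ 6|
  = 17 + 7 + 15
  = 39

39


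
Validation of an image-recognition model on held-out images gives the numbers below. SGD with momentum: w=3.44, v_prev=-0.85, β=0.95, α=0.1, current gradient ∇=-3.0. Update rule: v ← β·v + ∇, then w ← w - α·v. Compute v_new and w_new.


v_new = 0.95·-0.85 - 3.0 = -0.8075 - 3.0 = -3.8075
w_new = 3.44 - 0.1·-3.8075 = 3.44 + 0.38075 = 3.82075

v_new=-3.8075, w_new=3.82075


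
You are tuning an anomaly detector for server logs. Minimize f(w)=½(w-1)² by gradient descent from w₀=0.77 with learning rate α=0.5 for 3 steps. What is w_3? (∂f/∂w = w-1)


step 1: grad = 0.77-1 = -0.23; w = 0.77 - 0.5·(-0.23) = 0.885
step 2: grad = 0.885-1 = -0.115; w = 0.885 - 0.5·(-0.115) = 0.9425
step 3: grad = 0.9425-1 = -0.0575; w = 0.9425 - 0.5·(-0.0575) = 0.97125

0.97125


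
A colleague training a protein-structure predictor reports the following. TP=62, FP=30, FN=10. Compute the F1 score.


Precision = 62/92 = 0.6739
Recall = 62/72 = 0.8611
F1 = 2·P·R/(P+R) = 2·TP/(2·TP+FP+FN) = 124/(124+30+10) = 124/164 = 0.7561

0.7561


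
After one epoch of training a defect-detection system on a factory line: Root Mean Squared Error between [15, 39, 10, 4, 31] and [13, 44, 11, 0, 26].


MSE = 71/5 = 14.2
RMSE = √(71/5) = 3.7683

3.7683


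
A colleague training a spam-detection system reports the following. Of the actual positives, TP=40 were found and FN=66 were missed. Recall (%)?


Recall = TP/(TP+FN)
= 40/(40+66)
= 40/106 = 37.74%

37.74%


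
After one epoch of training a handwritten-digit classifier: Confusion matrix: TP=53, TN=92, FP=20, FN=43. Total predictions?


Total = TP + TN + FP + FN
= 53 + 92 + 20 + 43
= 208
(Predicted positive: 73, predicted negative: 135)

208


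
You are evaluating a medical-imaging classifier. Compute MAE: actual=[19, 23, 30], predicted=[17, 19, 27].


Absolute errors: |19-17|=2, |23-19|=4, |30-27|=3
Sum = 9
MAE = 9/3 = 3

3


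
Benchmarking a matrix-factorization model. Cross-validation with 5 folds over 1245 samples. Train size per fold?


Fold size = 1245/5 = 249
Training per fold = 1245 - 249 = 996

996


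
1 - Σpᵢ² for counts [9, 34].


Probabilities: [9/43, 34/43] ≈ [0.2093, 0.7907]
Σpᵢ² = (81 + 1156)/43² = 1237/1849
Gini = 1 - Σpᵢ² = 1 - 1237/1849 = 0.331

0.331


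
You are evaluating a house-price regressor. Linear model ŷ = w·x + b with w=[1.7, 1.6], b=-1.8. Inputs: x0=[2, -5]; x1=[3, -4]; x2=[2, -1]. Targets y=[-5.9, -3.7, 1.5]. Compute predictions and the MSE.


ŷ0 = (1.7)·(2) + (1.6)·(-5) - 1.8 = -6.4
ŷ1 = (1.7)·(3) + (1.6)·(-4) - 1.8 = -3.1
ŷ2 = (1.7)·(2) + (1.6)·(-1) - 1.8 = -0.0
errors² = [0.25, 0.36, 2.25]
MSE = 2.8600/3 = 0.9533

0.9533


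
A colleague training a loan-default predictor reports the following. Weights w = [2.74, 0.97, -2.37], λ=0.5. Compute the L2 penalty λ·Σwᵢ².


‖w‖₂² = (2.74)² + (0.97)² + (-2.37)²
     = 7.5076 + 0.9409 + 5.6169
     = 14.0654
λ·‖w‖₂² = 0.5·14.0654 = 7.0327

7.0327


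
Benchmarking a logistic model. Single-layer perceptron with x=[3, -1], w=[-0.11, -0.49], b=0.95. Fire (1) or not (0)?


z = (3)·(-0.11) + (-1)·(-0.49) + 0.95
  = 1.11
step(z) = 1 (z≥0)

1


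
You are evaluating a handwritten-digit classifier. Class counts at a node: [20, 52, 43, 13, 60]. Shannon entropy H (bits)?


Probabilities: [20/188, 52/188, 43/188, 13/188, 60/188] ≈ [0.1064, 0.2766, 0.2287, 0.0691, 0.3191]
H = -((20/188)·log₂(20/188) + (52/188)·log₂(52/188) + (43/188)·log₂(43/188) + (13/188)·log₂(13/188) + (60/188)·log₂(60/188))
  = 2.1359 bits

2.1359 bits


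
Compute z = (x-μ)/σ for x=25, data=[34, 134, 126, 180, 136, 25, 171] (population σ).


μ = 115.1429, σ = 57.2524
z = (25 - 115.1429)/57.2524 = -1.5745

-1.5745


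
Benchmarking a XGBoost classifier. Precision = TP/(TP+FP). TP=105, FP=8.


Precision = TP/(TP+FP)
= 105/(105+8)
= 105/113 = 92.92%

92.92%


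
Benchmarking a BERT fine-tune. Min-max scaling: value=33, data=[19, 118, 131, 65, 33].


min=19, max=131
(33-19)/(131-19) = 14/112 = 0.125

0.125


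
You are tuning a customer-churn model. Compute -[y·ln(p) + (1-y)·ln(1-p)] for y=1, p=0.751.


BCE = -[y·ln(p) + (1-y)·ln(1-p)]
= -1·ln(0.751) - 0
= -ln(0.751) = 0.2863

0.2863


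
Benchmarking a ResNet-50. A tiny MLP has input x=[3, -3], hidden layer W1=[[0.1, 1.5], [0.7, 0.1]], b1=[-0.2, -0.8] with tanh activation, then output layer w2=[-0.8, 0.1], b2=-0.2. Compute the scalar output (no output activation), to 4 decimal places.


z1[0] = (0.1)·(3) + (1.5)·(-3) - 0.2 = -4.4
z1[1] = (0.7)·(3) + (0.1)·(-3) - 0.8 = 1.0
h = tanh(z1) = [-0.9997, 0.7616]
output = (-0.8)·(-0.9997) + (0.1)·(0.7616) - 0.2 = 0.6759

0.6759


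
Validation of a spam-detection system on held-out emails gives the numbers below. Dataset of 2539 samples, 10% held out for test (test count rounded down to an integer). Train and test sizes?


Test = ⌊2539·10/100⌋ = 253
Train = 2539 - 253 = 2286

Train: 2286, Test: 253


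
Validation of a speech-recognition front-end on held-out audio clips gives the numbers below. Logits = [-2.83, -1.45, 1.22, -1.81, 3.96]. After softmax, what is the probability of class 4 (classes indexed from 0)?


Exponentials: e^-2.83=0.059, e^-1.45=0.2346, e^1.22=3.3872, e^-1.81=0.1637, e^3.96=52.4573
Sum = 56.3018
Softmax = [0.001, 0.0042, 0.0602, 0.0029, 0.9317]
p[4] = 52.4573/56.3018 = 0.9317

0.9317


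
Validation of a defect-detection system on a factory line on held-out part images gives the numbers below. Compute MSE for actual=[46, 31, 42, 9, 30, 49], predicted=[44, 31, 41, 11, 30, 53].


Squared errors: (46-44)²=4, (31-31)²=0, (42-41)²=1, (9-11)²=4, (30-30)²=0, (49-53)²=16
Sum = 25
MSE = 25/6 = 25/6

25/6


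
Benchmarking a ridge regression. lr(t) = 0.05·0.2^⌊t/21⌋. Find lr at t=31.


n_drops = ⌊31/21⌋ = 1
lr = 0.05·0.2^1 = 0.05·0.2 = 0.01

0.01


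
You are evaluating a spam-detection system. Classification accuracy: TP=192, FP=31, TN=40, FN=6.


Accuracy = (TP+TN)/(TP+TN+FP+FN)
= (192+40)/(269)
= 232/269 = 86.25%

86.25%


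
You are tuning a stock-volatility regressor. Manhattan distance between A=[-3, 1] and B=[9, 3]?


d = |-3-9| + |1-3|
  = 12 + 2
  = 14

14


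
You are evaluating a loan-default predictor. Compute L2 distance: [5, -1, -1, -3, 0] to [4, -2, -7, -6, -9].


d = √((5-4)² + (-1+ 2)² + (-1+ 7)² + (-3+ 6)² + (0+ 9)²)
  = √(1 + 1 + 36 + 9 + 81)
  = √128 = 11.3137

11.3137


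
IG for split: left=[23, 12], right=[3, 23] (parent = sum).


Parent = [26, 35], H_parent = 0.9842
H_left = 0.9275 (n=35), H_right = 0.5159 (n=26)
H_children = (35/61)·0.9275 + (26/61)·0.5159 = 0.7521
IG = 0.9842 - 0.7521 = 0.2321

0.2321


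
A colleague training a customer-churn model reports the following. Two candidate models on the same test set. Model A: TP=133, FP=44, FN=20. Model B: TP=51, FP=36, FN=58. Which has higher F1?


Model A: P=133/177=0.7514, R=133/153=0.8693, F1=2PR/(P+R)=2TP/(2TP+FP+FN)=266/330=0.8061
Model B: P=51/87=0.5862, R=51/109=0.4679, F1=2PR/(P+R)=2TP/(2TP+FP+FN)=102/196=0.5204
0.8061 > 0.5204 → Model A

Model A


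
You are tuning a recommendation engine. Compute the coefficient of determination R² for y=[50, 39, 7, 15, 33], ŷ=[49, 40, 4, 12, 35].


ȳ = 28.8
SS_res = Σ(y-ŷ)² = 24
SS_tot = Σ(y-ȳ)² = 1236.8
R² = 1 - SS_res/SS_tot = 1 - 0.0194 = 0.9806

0.9806


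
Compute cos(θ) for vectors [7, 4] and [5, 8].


A·B = 7·5 + 4·8 = 67
‖A‖ = √65 = 8.0623, ‖B‖ = √89 = 9.434
cos = 67/(√65·√89) = 67/√5785 = 0.8809

0.8809


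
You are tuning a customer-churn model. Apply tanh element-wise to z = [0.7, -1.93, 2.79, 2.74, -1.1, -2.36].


tanh(0.7) = 0.6044
tanh(-1.93) = -0.9587
tanh(2.79) = 0.9925
tanh(2.74) = 0.9917
tanh(-1.1) = -0.8005
tanh(-2.36) = -0.9823
result = [0.6044, -0.9587, 0.9925, 0.9917, -0.8005, -0.9823]

[0.6044, -0.9587, 0.9925, 0.9917, -0.8005, -0.9823]


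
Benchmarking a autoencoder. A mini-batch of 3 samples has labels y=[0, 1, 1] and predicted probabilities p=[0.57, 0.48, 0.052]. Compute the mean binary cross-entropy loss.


L[0] = -ln(1-0.57) = -ln(0.43) = 0.844
L[1] = -ln(0.48) = 0.734
L[2] = -ln(0.052) = 2.9565
mean = (0.844 + 0.734 + 2.9565)/3 = 1.5115

1.5115


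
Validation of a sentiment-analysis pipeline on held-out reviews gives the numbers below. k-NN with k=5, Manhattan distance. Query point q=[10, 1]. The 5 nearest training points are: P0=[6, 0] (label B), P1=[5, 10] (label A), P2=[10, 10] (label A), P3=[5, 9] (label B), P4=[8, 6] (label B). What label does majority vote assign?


d(q,P0) = 5  (label B)
d(q,P1) = 14  (label A)
d(q,P2) = 9  (label A)
d(q,P3) = 13  (label B)
d(q,P4) = 7  (label B)
Votes: A=2, B=3
Majority → B

B


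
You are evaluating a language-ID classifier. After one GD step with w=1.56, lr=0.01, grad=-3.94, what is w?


w_new = w - α·∇
= 1.56 - 0.01·-3.94
= 1.56 + 0.0394
= 1.5994

1.5994


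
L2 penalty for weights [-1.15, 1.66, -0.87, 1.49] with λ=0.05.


‖w‖₂² = (-1.15)² + (1.66)² + (-0.87)² + (1.49)²
     = 1.3225 + 2.7556 + 0.7569 + 2.2201
     = 7.0551
λ·‖w‖₂² = 0.05·7.0551 = 0.352755

0.352755


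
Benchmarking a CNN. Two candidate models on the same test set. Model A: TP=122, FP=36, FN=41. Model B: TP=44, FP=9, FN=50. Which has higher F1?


Model A: P=122/158=0.7722, R=122/163=0.7485, F1=2PR/(P+R)=2TP/(2TP+FP+FN)=244/321=0.7601
Model B: P=44/53=0.8302, R=44/94=0.4681, F1=2PR/(P+R)=2TP/(2TP+FP+FN)=88/147=0.5986
0.7601 > 0.5986 → Model A

Model A


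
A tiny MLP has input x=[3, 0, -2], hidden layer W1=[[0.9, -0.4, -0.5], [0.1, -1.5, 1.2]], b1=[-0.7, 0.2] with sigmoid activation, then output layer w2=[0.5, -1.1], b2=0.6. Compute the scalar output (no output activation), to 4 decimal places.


z1[0] = (0.9)·(3) + (-0.4)·(0) + (-0.5)·(-2) - 0.7 = 3.0
z1[1] = (0.1)·(3) + (-1.5)·(0) + (1.2)·(-2) + 0.2 = -1.9
h = sigmoid(z1) = [0.9526, 0.1301]
output = (0.5)·(0.9526) + (-1.1)·(0.1301) + 0.6 = 0.9332

0.9332


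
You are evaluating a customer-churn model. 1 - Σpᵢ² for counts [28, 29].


Probabilities: [28/57, 29/57] ≈ [0.4912, 0.5088]
Σpᵢ² = (784 + 841)/57² = 1625/3249
Gini = 1 - Σpᵢ² = 1 - 1625/3249 = 0.4998

0.4998


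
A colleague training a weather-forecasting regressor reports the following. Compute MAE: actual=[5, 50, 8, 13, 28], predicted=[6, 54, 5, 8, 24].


Absolute errors: |5-6|=1, |50-54|=4, |8-5|=3, |13-8|=5, |28-24|=4
Sum = 17
MAE = 17/5 = 17/5

17/5


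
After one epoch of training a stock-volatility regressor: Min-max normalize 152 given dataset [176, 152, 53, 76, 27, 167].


min=27, max=176
(152-27)/(176-27) = 125/149 = 0.8389

0.8389


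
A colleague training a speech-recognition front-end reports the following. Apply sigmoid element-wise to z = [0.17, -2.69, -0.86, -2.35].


σ(0.17) = 1/(1+e^-0.17) = 0.5424
σ(-2.69) = 1/(1+e^2.69) = 0.0636
σ(-0.86) = 1/(1+e^0.86) = 0.2973
σ(-2.35) = 1/(1+e^2.35) = 0.0871
result = [0.5424, 0.0636, 0.2973, 0.0871]

[0.5424, 0.0636, 0.2973, 0.0871]


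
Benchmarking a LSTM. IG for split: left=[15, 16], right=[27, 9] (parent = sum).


Parent = [42, 25], H_parent = 0.953
H_left = 0.9992 (n=31), H_right = 0.8113 (n=36)
H_children = (31/67)·0.9992 + (36/67)·0.8113 = 0.8982
IG = 0.953 - 0.8982 = 0.0548

0.0548


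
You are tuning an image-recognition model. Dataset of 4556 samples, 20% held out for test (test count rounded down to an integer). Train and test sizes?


Test = ⌊4556·20/100⌋ = 911
Train = 4556 - 911 = 3645

Train: 3645, Test: 911


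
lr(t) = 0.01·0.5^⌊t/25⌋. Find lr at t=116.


n_drops = ⌊116/25⌋ = 4
lr = 0.01·0.5^4 = 0.01·0.0625 = 0.000625

0.000625


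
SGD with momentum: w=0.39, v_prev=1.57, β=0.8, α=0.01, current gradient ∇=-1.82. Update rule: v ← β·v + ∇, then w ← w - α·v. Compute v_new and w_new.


v_new = 0.8·1.57 - 1.82 = 1.256 - 1.82 = -0.564
w_new = 0.39 - 0.01·-0.564 = 0.39 + 0.00564 = 0.39564

v_new=-0.564, w_new=0.39564


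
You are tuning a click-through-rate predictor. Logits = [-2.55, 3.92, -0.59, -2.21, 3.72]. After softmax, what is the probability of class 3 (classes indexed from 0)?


Exponentials: e^-2.55=0.0781, e^3.92=50.4004, e^-0.59=0.5543, e^-2.21=0.1097, e^3.72=41.2644
Sum = 92.4069
Softmax = [0.0008, 0.5454, 0.006, 0.0012, 0.4466]
p[3] = 0.1097/92.4069 = 0.0012

0.0012


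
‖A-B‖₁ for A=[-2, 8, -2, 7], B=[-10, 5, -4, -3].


d = |-2+ 10| + |8-5| + |-2+ 4| + |7+ 3|
  = 8 + 3 + 2 + 10
  = 23

23


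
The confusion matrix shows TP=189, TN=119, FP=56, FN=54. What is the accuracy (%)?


Accuracy = (TP+TN)/(TP+TN+FP+FN)
= (189+119)/(418)
= 308/418 = 73.68%

73.68%


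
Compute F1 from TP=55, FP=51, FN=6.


Precision = 55/106 = 0.5189
Recall = 55/61 = 0.9016
F1 = 2·P·R/(P+R) = 2·TP/(2·TP+FP+FN) = 110/(110+51+6) = 110/167 = 0.6587

0.6587


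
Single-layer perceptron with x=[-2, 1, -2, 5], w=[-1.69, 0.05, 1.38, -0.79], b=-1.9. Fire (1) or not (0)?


z = (-2)·(-1.69) + (1)·(0.05) + (-2)·(1.38) + (5)·(-0.79) - 1.9
  = -5.18
step(z) = 0 (z<0)

0


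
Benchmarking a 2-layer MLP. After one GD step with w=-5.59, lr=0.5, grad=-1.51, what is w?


w_new = w - α·∇
= -5.59 - 0.5·-1.51
= -5.59 + 0.755
= -4.835

-4.835


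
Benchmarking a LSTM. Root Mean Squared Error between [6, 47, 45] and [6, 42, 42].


MSE = 34/3 = 11.3333
RMSE = √(34/3) = 3.3665

3.3665


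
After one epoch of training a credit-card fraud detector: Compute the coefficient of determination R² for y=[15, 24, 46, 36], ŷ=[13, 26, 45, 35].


ȳ = 30.25
SS_res = Σ(y-ŷ)² = 10
SS_tot = Σ(y-ȳ)² = 552.75
R² = 1 - SS_res/SS_tot = 1 - 0.0181 = 0.9819

0.9819


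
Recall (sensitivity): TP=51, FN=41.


Recall = TP/(TP+FN)
= 51/(51+41)
= 51/92 = 55.43%

55.43%


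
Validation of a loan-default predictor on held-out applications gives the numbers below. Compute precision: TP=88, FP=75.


Precision = TP/(TP+FP)
= 88/(88+75)
= 88/163 = 53.99%

53.99%


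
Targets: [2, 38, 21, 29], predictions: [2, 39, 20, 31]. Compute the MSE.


Squared errors: (2-2)²=0, (38-39)²=1, (21-20)²=1, (29-31)²=4
Sum = 6
MSE = 6/4 = 3/2

3/2


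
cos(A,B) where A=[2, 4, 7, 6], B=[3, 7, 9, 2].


A·B = 2·3 + 4·7 + 7·9 + 6·2 = 109
‖A‖ = √105 = 10.247, ‖B‖ = √143 = 11.9583
cos = 109/(√105·√143) = 109/√15015 = 0.8895

0.8895


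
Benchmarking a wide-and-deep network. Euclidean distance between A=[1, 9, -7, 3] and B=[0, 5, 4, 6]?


d = √((1-0)² + (9-5)² + (-7-4)² + (3-6)²)
  = √(1 + 16 + 121 + 9)
  = √147 = 12.1244

12.1244


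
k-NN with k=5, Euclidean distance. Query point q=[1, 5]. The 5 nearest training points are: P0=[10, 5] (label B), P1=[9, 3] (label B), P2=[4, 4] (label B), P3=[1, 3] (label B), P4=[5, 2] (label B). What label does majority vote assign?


d(q,P0) = 9.0  (label B)
d(q,P1) = 8.2462  (label B)
d(q,P2) = 3.1623  (label B)
d(q,P3) = 2.0  (label B)
d(q,P4) = 5.0  (label B)
Votes: A=0, B=5
Majority → B

B


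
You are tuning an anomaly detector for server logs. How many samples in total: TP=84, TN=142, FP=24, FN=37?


Total = TP + TN + FP + FN
= 84 + 142 + 24 + 37
= 287
(Predicted positive: 108, predicted negative: 179)

287


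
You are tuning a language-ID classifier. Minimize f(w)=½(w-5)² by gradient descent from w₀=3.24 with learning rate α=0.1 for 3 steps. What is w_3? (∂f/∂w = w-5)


step 1: grad = 3.24-5 = -1.76; w = 3.24 - 0.1·(-1.76) = 3.416
step 2: grad = 3.416-5 = -1.584; w = 3.416 - 0.1·(-1.584) = 3.5744
step 3: grad = 3.5744-5 = -1.4256; w = 3.5744 - 0.1·(-1.4256) = 3.71696

3.71696


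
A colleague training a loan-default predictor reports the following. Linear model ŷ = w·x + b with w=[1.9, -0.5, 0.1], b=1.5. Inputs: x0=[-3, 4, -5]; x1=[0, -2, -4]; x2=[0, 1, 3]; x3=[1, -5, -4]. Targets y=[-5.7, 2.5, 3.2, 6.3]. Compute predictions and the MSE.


ŷ0 = (1.9)·(-3) + (-0.5)·(4) + (0.1)·(-5) + 1.5 = -6.7
ŷ1 = (1.9)·(0) + (-0.5)·(-2) + (0.1)·(-4) + 1.5 = 2.1
ŷ2 = (1.9)·(0) + (-0.5)·(1) + (0.1)·(3) + 1.5 = 1.3
ŷ3 = (1.9)·(1) + (-0.5)·(-5) + (0.1)·(-4) + 1.5 = 5.5
errors² = [1.0, 0.16, 3.61, 0.64]
MSE = 5.4100/4 = 1.3525

1.3525


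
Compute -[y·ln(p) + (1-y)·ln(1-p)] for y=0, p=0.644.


BCE = -[y·ln(p) + (1-y)·ln(1-p)]
= -0 - 1·ln(1-0.644)
= -ln(0.356) = 1.0328

1.0328


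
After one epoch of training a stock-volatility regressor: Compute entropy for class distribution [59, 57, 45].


Probabilities: [59/161, 57/161, 45/161] ≈ [0.3665, 0.354, 0.2795]
H = -((59/161)·log₂(59/161) + (57/161)·log₂(57/161) + (45/161)·log₂(45/161))
  = 1.5751 bits

1.5751 bits


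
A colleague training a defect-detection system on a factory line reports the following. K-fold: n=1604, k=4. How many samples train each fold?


Fold size = 1604/4 = 401
Training per fold = 1604 - 401 = 1203

1203


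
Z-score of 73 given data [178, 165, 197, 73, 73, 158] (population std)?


μ = 140.6667, σ = 49.3581
z = (73 - 140.6667)/49.3581 = -1.3709

-1.3709


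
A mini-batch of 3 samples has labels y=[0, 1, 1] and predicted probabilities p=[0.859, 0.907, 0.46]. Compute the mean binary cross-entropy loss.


L[0] = -ln(1-0.859) = -ln(0.141) = 1.959
L[1] = -ln(0.907) = 0.0976
L[2] = -ln(0.46) = 0.7765
mean = (1.959 + 0.0976 + 0.7765)/3 = 0.9444

0.9444


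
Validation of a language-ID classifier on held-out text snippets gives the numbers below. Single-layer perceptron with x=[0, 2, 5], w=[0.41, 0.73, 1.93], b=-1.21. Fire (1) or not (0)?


z = (0)·(0.41) + (2)·(0.73) + (5)·(1.93) - 1.21
  = 9.9
step(z) = 1 (z≥0)

1


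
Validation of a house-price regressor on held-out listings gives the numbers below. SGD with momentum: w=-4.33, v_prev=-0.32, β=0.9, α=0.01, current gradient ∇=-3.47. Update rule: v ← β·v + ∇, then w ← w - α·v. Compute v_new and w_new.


v_new = 0.9·-0.32 - 3.47 = -0.288 - 3.47 = -3.758
w_new = -4.33 - 0.01·-3.758 = -4.33 + 0.03758 = -4.29242

v_new=-3.758, w_new=-4.29242


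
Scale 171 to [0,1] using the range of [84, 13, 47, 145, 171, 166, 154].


min=13, max=171
(171-13)/(171-13) = 158/158 = 1.0

1.0


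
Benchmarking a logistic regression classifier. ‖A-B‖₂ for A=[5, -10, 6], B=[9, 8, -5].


d = √((5-9)² + (-10-8)² + (6+ 5)²)
  = √(16 + 324 + 121)
  = √461 = 21.4709

21.4709


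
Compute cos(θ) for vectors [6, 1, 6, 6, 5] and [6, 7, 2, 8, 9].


A·B = 6·6 + 1·7 + 6·2 + 6·8 + 5·9 = 148
‖A‖ = √134 = 11.5758, ‖B‖ = √234 = 15.2971
cos = 148/(√134·√234) = 148/√31356 = 0.8358

0.8358


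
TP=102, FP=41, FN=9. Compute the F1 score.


Precision = 102/143 = 0.7133
Recall = 102/111 = 0.9189
F1 = 2·P·R/(P+R) = 2·TP/(2·TP+FP+FN) = 204/(204+41+9) = 204/254 = 0.8031

0.8031


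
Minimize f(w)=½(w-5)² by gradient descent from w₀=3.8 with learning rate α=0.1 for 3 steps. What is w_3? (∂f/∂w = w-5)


step 1: grad = 3.8-5 = -1.2; w = 3.8 - 0.1·(-1.2) = 3.92
step 2: grad = 3.92-5 = -1.08; w = 3.92 - 0.1·(-1.08) = 4.028
step 3: grad = 4.028-5 = -0.972; w = 4.028 - 0.1·(-0.972) = 4.1252

4.1252


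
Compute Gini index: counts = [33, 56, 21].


Probabilities: [33/110, 56/110, 21/110] ≈ [0.3, 0.5091, 0.1909]
Σpᵢ² = (1089 + 3136 + 441)/110² = 4666/12100
Gini = 1 - Σpᵢ² = 1 - 4666/12100 = 0.6144

0.6144


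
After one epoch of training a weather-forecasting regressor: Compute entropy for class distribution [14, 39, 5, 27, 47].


Probabilities: [14/132, 39/132, 5/132, 27/132, 47/132] ≈ [0.1061, 0.2955, 0.0379, 0.2045, 0.3561]
H = -((14/132)·log₂(14/132) + (39/132)·log₂(39/132) + (5/132)·log₂(5/132) + (27/132)·log₂(27/132) + (47/132)·log₂(47/132))
  = 2.0407 bits

2.0407 bits


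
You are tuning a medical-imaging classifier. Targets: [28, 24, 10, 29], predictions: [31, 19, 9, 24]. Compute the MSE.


Squared errors: (28-31)²=9, (24-19)²=25, (10-9)²=1, (29-24)²=25
Sum = 60
MSE = 60/4 = 15

15


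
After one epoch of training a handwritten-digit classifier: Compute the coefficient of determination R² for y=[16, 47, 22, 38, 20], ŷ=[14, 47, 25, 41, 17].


ȳ = 28.6
SS_res = Σ(y-ŷ)² = 31
SS_tot = Σ(y-ȳ)² = 703.2
R² = 1 - SS_res/SS_tot = 1 - 0.0441 = 0.9559

0.9559


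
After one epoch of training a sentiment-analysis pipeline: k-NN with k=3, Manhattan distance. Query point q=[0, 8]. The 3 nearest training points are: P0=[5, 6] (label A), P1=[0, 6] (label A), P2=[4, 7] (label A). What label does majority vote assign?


d(q,P0) = 7  (label A)
d(q,P1) = 2  (label A)
d(q,P2) = 5  (label A)
Votes: A=3, B=0
Majority → A

A


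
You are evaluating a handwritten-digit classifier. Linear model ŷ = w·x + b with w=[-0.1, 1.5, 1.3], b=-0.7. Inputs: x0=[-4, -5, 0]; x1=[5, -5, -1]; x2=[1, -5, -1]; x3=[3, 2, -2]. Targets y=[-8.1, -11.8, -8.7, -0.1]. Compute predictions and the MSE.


ŷ0 = (-0.1)·(-4) + (1.5)·(-5) + (1.3)·(0) - 0.7 = -7.8
ŷ1 = (-0.1)·(5) + (1.5)·(-5) + (1.3)·(-1) - 0.7 = -10.0
ŷ2 = (-0.1)·(1) + (1.5)·(-5) + (1.3)·(-1) - 0.7 = -9.6
ŷ3 = (-0.1)·(3) + (1.5)·(2) + (1.3)·(-2) - 0.7 = -0.6
errors² = [0.09, 3.24, 0.81, 0.25]
MSE = 4.3900/4 = 1.0975

1.0975


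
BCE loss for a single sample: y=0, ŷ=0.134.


BCE = -[y·ln(p) + (1-y)·ln(1-p)]
= -0 - 1·ln(1-0.134)
= -ln(0.866) = 0.1439

0.1439


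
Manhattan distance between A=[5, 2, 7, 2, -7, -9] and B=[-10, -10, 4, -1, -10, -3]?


d = |5+ 10| + |2+ 10| + |7-4| + |2+ 1| + |-7+ 10| + |-9+ 3|
  = 15 + 12 + 3 + 3 + 3 + 6
  = 42

42


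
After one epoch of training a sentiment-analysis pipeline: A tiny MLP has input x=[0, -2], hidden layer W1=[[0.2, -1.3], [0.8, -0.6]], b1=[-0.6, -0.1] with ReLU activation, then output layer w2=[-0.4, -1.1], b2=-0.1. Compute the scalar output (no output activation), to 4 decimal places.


z1[0] = (0.2)·(0) + (-1.3)·(-2) - 0.6 = 2.0
z1[1] = (0.8)·(0) + (-0.6)·(-2) - 0.1 = 1.1
h = ReLU(z1) = [2.0, 1.1]
output = (-0.4)·(2.0) + (-1.1)·(1.1) - 0.1 = -2.11

-2.11


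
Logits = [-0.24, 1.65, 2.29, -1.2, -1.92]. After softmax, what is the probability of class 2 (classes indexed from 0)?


Exponentials: e^-0.24=0.7866, e^1.65=5.207, e^2.29=9.8749, e^-1.2=0.3012, e^-1.92=0.1466
Sum = 16.3163
Softmax = [0.0482, 0.3191, 0.6052, 0.0185, 0.009]
p[2] = 9.8749/16.3163 = 0.6052

0.6052


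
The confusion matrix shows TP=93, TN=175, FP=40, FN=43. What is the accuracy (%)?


Accuracy = (TP+TN)/(TP+TN+FP+FN)
= (93+175)/(351)
= 268/351 = 76.35%

76.35%


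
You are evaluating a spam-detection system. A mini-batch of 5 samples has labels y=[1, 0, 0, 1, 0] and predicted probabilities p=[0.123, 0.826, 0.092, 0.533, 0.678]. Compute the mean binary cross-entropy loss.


L[0] = -ln(0.123) = 2.0956
L[1] = -ln(1-0.826) = -ln(0.174) = 1.7487
L[2] = -ln(1-0.092) = -ln(0.908) = 0.0965
L[3] = -ln(0.533) = 0.6292
L[4] = -ln(1-0.678) = -ln(0.322) = 1.1332
mean = (2.0956 + 1.7487 + 0.0965 + 0.6292 + 1.1332)/5 = 1.1406

1.1406


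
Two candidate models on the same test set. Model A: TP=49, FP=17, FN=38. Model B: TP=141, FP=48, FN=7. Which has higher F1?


Model A: P=49/66=0.7424, R=49/87=0.5632, F1=2PR/(P+R)=2TP/(2TP+FP+FN)=98/153=0.6405
Model B: P=141/189=0.746, R=141/148=0.9527, F1=2PR/(P+R)=2TP/(2TP+FP+FN)=282/337=0.8368
0.6405 < 0.8368 → Model B

Model B


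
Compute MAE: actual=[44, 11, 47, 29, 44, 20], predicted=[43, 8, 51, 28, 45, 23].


Absolute errors: |44-43|=1, |11-8|=3, |47-51|=4, |29-28|=1, |44-45|=1, |20-23|=3
Sum = 13
MAE = 13/6 = 13/6

13/6


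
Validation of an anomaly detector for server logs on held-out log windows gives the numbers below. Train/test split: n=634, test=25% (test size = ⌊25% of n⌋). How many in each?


Test = ⌊634·25/100⌋ = 158
Train = 634 - 158 = 476

Train: 476, Test: 158


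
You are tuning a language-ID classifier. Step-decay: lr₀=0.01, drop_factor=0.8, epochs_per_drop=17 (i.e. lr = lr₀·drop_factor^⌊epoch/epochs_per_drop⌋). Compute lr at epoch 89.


n_drops = ⌊89/17⌋ = 5
lr = 0.01·0.8^5 = 0.01·0.32768 = 0.0032768

0.0032768


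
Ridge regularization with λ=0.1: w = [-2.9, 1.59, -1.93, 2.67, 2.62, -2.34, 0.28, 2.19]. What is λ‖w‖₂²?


‖w‖₂² = (-2.9)² + (1.59)² + (-1.93)² + (2.67)² + (2.62)² + (-2.34)² + (0.28)² + (2.19)²
     = 8.41 + 2.5281 + 3.7249 + 7.1289 + 6.8644 + 5.4756 + 0.0784 + 4.7961
     = 39.0064
λ·‖w‖₂² = 0.1·39.0064 = 3.90064

3.90064


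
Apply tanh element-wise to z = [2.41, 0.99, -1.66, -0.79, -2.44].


tanh(2.41) = 0.984
tanh(0.99) = 0.7574
tanh(-1.66) = -0.9302
tanh(-0.79) = -0.6584
tanh(-2.44) = -0.9849
result = [0.984, 0.7574, -0.9302, -0.6584, -0.9849]

[0.984, 0.7574, -0.9302, -0.6584, -0.9849]


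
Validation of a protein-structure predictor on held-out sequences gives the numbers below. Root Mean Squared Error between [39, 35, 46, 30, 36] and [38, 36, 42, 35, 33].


MSE = 52/5 = 10.4
RMSE = √(52/5) = 3.2249

3.2249


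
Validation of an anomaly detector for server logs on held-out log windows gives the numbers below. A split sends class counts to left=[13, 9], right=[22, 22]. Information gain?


Parent = [35, 31], H_parent = 0.9973
H_left = 0.976 (n=22), H_right = 1 (n=44)
H_children = (22/66)·0.976 + (44/66)·1 = 0.992
IG = 0.9973 - 0.992 = 0.0053

0.0053


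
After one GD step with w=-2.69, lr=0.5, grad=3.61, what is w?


w_new = w - α·∇
= -2.69 - 0.5·3.61
= -2.69 - 1.805
= -4.495

-4.495


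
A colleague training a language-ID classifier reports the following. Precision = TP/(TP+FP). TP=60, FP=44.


Precision = TP/(TP+FP)
= 60/(60+44)
= 60/104 = 57.69%

57.69%


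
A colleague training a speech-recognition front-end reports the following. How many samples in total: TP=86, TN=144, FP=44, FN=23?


Total = TP + TN + FP + FN
= 86 + 144 + 44 + 23
= 297
(Predicted positive: 130, predicted negative: 167)

297


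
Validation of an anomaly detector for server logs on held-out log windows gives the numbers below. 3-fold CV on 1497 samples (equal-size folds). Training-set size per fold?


Fold size = 1497/3 = 499
Training per fold = 1497 - 499 = 998

998


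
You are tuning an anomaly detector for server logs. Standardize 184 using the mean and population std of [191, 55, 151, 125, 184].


μ = 141.2, σ = 49.1951
z = (184 - 141.2)/49.1951 = 0.87

0.87


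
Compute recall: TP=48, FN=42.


Recall = TP/(TP+FN)
= 48/(48+42)
= 48/90 = 53.33%

53.33%


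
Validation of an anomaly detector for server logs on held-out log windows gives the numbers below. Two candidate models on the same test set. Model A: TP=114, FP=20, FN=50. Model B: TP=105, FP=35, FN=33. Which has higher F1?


Model A: P=114/134=0.8507, R=114/164=0.6951, F1=2PR/(P+R)=2TP/(2TP+FP+FN)=228/298=0.7651
Model B: P=105/140=0.75, R=105/138=0.7609, F1=2PR/(P+R)=2TP/(2TP+FP+FN)=210/278=0.7554
0.7651 > 0.7554 → Model A

Model A


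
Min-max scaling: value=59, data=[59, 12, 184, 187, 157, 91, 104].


min=12, max=187
(59-12)/(187-12) = 47/175 = 0.2686

0.2686


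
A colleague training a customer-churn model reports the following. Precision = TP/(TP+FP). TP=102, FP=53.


Precision = TP/(TP+FP)
= 102/(102+53)
= 102/155 = 65.81%

65.81%


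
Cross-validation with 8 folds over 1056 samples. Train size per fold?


Fold size = 1056/8 = 132
Training per fold = 1056 - 132 = 924

924


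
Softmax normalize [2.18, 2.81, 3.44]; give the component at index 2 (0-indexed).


Exponentials: e^2.18=8.8463, e^2.81=16.6099, e^3.44=31.187
Sum = 56.6432
Softmax = [0.1562, 0.2932, 0.5506]
p[2] = 31.187/56.6432 = 0.5506

0.5506


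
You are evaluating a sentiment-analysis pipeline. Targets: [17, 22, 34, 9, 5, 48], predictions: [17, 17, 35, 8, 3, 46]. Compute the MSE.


Squared errors: (17-17)²=0, (22-17)²=25, (34-35)²=1, (9-8)²=1, (5-3)²=4, (48-46)²=4
Sum = 35
MSE = 35/6 = 35/6

35/6


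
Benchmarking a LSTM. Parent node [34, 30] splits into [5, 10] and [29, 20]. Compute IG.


Parent = [34, 30], H_parent = 0.9972
H_left = 0.9183 (n=15), H_right = 0.9755 (n=49)
H_children = (15/64)·0.9183 + (49/64)·0.9755 = 0.9621
IG = 0.9972 - 0.9621 = 0.0351

0.0351


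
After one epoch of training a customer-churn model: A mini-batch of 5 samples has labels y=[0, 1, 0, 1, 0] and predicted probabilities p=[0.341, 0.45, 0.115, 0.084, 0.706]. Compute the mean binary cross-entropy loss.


L[0] = -ln(1-0.341) = -ln(0.659) = 0.417
L[1] = -ln(0.45) = 0.7985
L[2] = -ln(1-0.115) = -ln(0.885) = 0.1222
L[3] = -ln(0.084) = 2.4769
L[4] = -ln(1-0.706) = -ln(0.294) = 1.2242
mean = (0.417 + 0.7985 + 0.1222 + 2.4769 + 1.2242)/5 = 1.0078

1.0078


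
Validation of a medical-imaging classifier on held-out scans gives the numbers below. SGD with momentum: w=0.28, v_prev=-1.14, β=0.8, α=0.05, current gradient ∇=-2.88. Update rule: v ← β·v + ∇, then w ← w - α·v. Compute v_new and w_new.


v_new = 0.8·-1.14 - 2.88 = -0.912 - 2.88 = -3.792
w_new = 0.28 - 0.05·-3.792 = 0.28 + 0.1896 = 0.4696

v_new=-3.792, w_new=0.4696


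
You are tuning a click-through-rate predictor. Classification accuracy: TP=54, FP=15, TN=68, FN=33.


Accuracy = (TP+TN)/(TP+TN+FP+FN)
= (54+68)/(170)
= 122/170 = 71.76%

71.76%


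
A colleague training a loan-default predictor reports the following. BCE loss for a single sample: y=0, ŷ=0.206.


BCE = -[y·ln(p) + (1-y)·ln(1-p)]
= -0 - 1·ln(1-0.206)
= -ln(0.794) = 0.2307

0.2307


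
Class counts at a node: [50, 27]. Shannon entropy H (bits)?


Probabilities: [50/77, 27/77] ≈ [0.6494, 0.3506]
H = -((50/77)·log₂(50/77) + (27/77)·log₂(27/77))
  = 0.9346 bits

0.9346 bits


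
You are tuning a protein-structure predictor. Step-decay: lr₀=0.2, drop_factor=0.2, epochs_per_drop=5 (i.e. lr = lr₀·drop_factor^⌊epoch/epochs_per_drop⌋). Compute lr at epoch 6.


n_drops = ⌊6/5⌋ = 1
lr = 0.2·0.2^1 = 0.2·0.2 = 0.04

0.04


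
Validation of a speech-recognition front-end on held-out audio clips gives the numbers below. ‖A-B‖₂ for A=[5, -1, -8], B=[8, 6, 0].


d = √((5-8)² + (-1-6)² + (-8-0)²)
  = √(9 + 49 + 64)
  = √122 = 11.0454

11.0454


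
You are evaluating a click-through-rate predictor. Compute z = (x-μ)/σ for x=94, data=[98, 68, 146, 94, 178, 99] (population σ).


μ = 113.8333, σ = 36.7805
z = (94 - 113.8333)/36.7805 = -0.5392

-0.5392


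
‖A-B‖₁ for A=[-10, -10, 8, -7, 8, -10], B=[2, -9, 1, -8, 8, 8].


d = |-10-2| + |-10+ 9| + |8-1| + |-7+ 8| + |8-8| + |-10-8|
  = 12 + 1 + 7 + 1 + 0 + 18
  = 39

39


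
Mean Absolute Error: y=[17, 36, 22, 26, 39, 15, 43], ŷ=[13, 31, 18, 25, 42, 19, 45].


Absolute errors: |17-13|=4, |36-31|=5, |22-18|=4, |26-25|=1, |39-42|=3, |15-19|=4, |43-45|=2
Sum = 23
MAE = 23/7 = 23/7

23/7


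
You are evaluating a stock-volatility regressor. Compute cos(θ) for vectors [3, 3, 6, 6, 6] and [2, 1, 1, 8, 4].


A·B = 3·2 + 3·1 + 6·1 + 6·8 + 6·4 = 87
‖A‖ = √126 = 11.225, ‖B‖ = √86 = 9.2736
cos = 87/(√126·√86) = 87/√10836 = 0.8358

0.8358


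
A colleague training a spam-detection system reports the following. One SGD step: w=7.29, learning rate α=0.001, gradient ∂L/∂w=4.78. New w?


w_new = w - α·∇
= 7.29 - 0.001·4.78
= 7.29 - 0.00478
= 7.28522

7.28522


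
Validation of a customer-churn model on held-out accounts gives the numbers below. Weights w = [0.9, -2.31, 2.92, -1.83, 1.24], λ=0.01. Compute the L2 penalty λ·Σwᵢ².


‖w‖₂² = (0.9)² + (-2.31)² + (2.92)² + (-1.83)² + (1.24)²
     = 0.81 + 5.3361 + 8.5264 + 3.3489 + 1.5376
     = 19.559
λ·‖w‖₂² = 0.01·19.559 = 0.19559

0.19559
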